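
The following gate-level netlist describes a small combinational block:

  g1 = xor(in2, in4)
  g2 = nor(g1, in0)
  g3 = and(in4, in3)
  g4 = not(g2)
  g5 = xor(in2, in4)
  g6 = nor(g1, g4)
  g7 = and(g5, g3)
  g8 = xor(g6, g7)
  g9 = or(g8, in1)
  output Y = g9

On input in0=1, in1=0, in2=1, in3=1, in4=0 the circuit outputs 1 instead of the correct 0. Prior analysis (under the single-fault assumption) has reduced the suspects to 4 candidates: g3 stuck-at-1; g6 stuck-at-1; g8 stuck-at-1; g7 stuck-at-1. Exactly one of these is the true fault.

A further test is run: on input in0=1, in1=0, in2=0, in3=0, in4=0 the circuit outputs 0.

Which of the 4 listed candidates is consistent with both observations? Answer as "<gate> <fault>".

Evaluate each candidate on input in0=1, in1=0, in2=0, in3=0, in4=0:
  g3 stuck-at-1: g1=0, g2=0, g3=1 [stuck-at-1], g4=1, g5=0, g6=0, g7=0, g8=0, g9=0 → 0 — matches
  g6 stuck-at-1: g1=0, g2=0, g3=0, g4=1, g5=0, g6=1 [stuck-at-1], g7=0, g8=1, g9=1 → 1 — eliminated
  g8 stuck-at-1: g1=0, g2=0, g3=0, g4=1, g5=0, g6=0, g7=0, g8=1 [stuck-at-1], g9=1 → 1 — eliminated
  g7 stuck-at-1: g1=0, g2=0, g3=0, g4=1, g5=0, g6=0, g7=1 [stuck-at-1], g8=1, g9=1 → 1 — eliminated
Only g3 stuck-at-1 reproduces the observed 0.

g3 stuck-at-1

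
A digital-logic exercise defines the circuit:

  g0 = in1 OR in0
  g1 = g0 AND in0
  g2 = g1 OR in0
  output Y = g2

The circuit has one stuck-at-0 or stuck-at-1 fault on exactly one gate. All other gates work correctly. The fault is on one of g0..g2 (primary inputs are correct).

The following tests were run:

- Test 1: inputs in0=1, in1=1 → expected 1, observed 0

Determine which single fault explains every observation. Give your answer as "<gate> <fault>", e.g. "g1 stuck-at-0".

g2 stuck-at-0

Fault-free values for test 1 (in0=1, in1=1): g0=1, g1=1, g2=1, giving Y=1. Observed 0.
Test 1: faults giving observed 0 are {g2 stuck-at-0}.
Only g2 stuck-at-0 is consistent with every test.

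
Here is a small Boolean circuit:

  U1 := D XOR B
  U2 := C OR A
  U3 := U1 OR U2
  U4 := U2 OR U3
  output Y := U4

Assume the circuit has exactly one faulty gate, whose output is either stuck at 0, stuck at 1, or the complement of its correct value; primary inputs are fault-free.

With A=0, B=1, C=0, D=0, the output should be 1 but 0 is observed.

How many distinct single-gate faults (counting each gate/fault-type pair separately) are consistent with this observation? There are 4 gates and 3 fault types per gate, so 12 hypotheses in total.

Fault-free: U1=1, U2=0, U3=1, U4=1 → 1. Observed 0.
  U1 stuck-at-0: output 0 ✓
  U1 stuck-at-1: output 1 ✗
  U1 inverted output: output 0 ✓
  U2 stuck-at-0: output 1 ✗
  U2 stuck-at-1: output 1 ✗
  U2 inverted output: output 1 ✗
  U3 stuck-at-0: output 0 ✓
  U3 stuck-at-1: output 1 ✗
  U3 inverted output: output 0 ✓
  U4 stuck-at-0: output 0 ✓
  U4 stuck-at-1: output 1 ✗
  U4 inverted output: output 0 ✓
Consistent faults: {U1 stuck-at-0, U1 inverted output, U3 stuck-at-0, U3 inverted output, U4 stuck-at-0, U4 inverted output} — 6 in all.

6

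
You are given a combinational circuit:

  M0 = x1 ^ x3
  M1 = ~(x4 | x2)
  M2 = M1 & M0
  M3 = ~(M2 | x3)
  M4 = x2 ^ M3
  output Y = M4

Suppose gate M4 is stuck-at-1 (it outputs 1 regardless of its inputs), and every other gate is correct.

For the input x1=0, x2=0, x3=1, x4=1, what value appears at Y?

Propagate with M4 forced: M0=1, M1=0, M2=0, M3=0, M4=1 [stuck-at-1].
So Y = 1. (Without the fault it would be 0.)

1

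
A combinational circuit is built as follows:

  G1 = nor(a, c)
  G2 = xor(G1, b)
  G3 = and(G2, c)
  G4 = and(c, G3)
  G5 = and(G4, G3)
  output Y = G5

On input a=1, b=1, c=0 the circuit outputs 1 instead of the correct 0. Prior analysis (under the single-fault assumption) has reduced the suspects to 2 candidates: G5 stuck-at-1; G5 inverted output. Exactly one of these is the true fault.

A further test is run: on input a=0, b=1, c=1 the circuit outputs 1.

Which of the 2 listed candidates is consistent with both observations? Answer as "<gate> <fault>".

G5 stuck-at-1

Evaluate each candidate on input a=0, b=1, c=1:
  G5 stuck-at-1: G1=0, G2=1, G3=1, G4=1, G5=1 [stuck-at-1] → 1 — matches
  G5 inverted output: G1=0, G2=1, G3=1, G4=1, G5=0 [inverted output] → 0 — eliminated
Only G5 stuck-at-1 reproduces the observed 1.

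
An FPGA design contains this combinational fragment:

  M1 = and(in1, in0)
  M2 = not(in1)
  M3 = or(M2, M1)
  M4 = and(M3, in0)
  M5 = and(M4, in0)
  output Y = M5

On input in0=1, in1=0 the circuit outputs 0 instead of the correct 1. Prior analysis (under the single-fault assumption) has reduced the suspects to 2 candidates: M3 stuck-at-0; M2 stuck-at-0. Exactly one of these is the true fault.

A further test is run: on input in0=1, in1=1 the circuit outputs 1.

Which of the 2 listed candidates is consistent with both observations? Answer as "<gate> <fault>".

M2 stuck-at-0

Evaluate each candidate on input in0=1, in1=1:
  M3 stuck-at-0: M1=1, M2=0, M3=0 [stuck-at-0], M4=0, M5=0 → 0 — eliminated
  M2 stuck-at-0: M1=1, M2=0 [stuck-at-0], M3=1, M4=1, M5=1 → 1 — matches
Only M2 stuck-at-0 reproduces the observed 1.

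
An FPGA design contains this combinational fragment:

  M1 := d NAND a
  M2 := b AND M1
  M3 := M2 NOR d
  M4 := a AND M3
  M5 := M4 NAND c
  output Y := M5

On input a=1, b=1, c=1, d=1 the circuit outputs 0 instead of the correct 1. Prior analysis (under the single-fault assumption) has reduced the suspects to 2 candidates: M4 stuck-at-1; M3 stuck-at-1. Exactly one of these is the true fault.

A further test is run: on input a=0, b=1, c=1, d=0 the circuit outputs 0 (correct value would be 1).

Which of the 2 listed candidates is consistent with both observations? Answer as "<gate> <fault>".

Evaluate each candidate on input a=0, b=1, c=1, d=0:
  M4 stuck-at-1: M1=1, M2=1, M3=0, M4=1 [stuck-at-1], M5=0 → 0 — matches
  M3 stuck-at-1: M1=1, M2=1, M3=1 [stuck-at-1], M4=0, M5=1 → 1 — eliminated
Only M4 stuck-at-1 reproduces the observed 0.

M4 stuck-at-1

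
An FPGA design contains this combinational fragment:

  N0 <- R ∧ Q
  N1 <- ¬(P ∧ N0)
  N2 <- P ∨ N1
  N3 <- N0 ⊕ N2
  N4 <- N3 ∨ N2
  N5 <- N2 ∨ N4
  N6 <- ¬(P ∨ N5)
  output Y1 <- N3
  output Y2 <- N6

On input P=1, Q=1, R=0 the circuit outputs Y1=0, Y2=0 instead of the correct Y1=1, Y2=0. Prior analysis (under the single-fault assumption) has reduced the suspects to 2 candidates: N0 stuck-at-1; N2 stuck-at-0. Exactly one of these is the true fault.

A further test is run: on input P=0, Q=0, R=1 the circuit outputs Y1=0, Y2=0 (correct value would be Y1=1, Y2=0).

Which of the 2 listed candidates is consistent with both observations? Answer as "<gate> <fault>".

Evaluate each candidate on input P=0, Q=0, R=1:
  N0 stuck-at-1: N0=1 [stuck-at-1], N1=1, N2=1, N3=0, N4=1, N5=1, N6=0 → Y1=0, Y2=0 — matches
  N2 stuck-at-0: N0=0, N1=1, N2=0 [stuck-at-0], N3=0, N4=0, N5=0, N6=1 → Y1=0, Y2=1 — eliminated
Only N0 stuck-at-1 reproduces the observed Y1=0, Y2=0.

N0 stuck-at-1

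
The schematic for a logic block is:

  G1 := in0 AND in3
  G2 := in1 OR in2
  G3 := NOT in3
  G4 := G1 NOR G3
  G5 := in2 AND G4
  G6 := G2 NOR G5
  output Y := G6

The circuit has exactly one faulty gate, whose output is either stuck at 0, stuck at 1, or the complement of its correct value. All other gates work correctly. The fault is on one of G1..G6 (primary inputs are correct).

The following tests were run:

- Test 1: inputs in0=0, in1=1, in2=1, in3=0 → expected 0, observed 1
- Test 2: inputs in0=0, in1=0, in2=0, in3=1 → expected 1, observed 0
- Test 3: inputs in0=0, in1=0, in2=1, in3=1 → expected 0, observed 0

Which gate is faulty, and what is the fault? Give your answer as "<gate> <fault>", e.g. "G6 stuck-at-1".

Fault-free values for test 1 (in0=0, in1=1, in2=1, in3=0): G1=0, G2=1, G3=1, G4=0, G5=0, G6=0, giving Y=0. Observed 1.
Test 1: faults giving observed 1 are {G2 stuck-at-0, G2 inverted output, G6 stuck-at-1, G6 inverted output}.
Test 2 (in0=0, in1=0, in2=0, in3=1): fault-free G1=0, G2=0, G3=0, G4=1, G5=0, G6=1 → 1; observed 0. Eliminates G2 stuck-at-0, G6 stuck-at-1.
Test 3 (in0=0, in1=0, in2=1, in3=1): fault-free G1=0, G2=1, G3=0, G4=1, G5=1, G6=0 → 0; observed 0. Eliminates G6 inverted output.
Only G2 inverted output is consistent with every test.

G2 inverted output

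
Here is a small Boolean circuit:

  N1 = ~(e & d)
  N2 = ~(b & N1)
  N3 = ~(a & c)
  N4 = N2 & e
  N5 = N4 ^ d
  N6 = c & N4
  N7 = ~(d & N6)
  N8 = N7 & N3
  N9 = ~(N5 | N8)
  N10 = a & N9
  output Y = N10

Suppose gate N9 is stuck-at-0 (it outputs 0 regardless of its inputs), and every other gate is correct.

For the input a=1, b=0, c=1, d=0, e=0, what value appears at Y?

0

Propagate with N9 forced: N1=1, N2=1, N3=0, N4=0, N5=0, N6=0, N7=1, N8=0, N9=0 [stuck-at-0], N10=0.
So Y = 0. (Without the fault it would be 1.)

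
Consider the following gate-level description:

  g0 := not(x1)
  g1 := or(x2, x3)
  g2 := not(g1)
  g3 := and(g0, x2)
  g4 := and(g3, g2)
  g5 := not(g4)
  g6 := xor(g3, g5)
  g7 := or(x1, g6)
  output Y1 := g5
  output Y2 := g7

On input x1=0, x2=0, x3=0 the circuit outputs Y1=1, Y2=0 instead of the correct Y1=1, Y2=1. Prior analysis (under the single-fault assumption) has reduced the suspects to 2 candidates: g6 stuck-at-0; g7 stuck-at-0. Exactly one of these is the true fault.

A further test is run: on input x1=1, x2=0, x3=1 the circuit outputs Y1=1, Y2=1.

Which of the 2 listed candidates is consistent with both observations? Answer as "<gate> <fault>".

Evaluate each candidate on input x1=1, x2=0, x3=1:
  g6 stuck-at-0: g0=0, g1=1, g2=0, g3=0, g4=0, g5=1, g6=0 [stuck-at-0], g7=1 → Y1=1, Y2=1 — matches
  g7 stuck-at-0: g0=0, g1=1, g2=0, g3=0, g4=0, g5=1, g6=1, g7=0 [stuck-at-0] → Y1=1, Y2=0 — eliminated
Only g6 stuck-at-0 reproduces the observed Y1=1, Y2=1.

g6 stuck-at-0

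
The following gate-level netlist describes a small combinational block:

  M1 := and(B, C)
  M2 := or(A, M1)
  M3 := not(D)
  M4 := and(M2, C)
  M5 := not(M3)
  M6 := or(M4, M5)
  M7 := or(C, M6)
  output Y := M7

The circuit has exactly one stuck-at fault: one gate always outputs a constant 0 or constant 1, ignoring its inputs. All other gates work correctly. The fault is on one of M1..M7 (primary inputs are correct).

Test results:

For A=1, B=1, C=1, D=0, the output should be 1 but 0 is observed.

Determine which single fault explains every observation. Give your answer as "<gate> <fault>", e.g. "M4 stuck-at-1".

Fault-free values for test 1 (A=1, B=1, C=1, D=0): M1=1, M2=1, M3=1, M4=1, M5=0, M6=1, M7=1, giving Y=1. Observed 0.
Test 1: faults giving observed 0 are {M7 stuck-at-0}.
Only M7 stuck-at-0 is consistent with every test.

M7 stuck-at-0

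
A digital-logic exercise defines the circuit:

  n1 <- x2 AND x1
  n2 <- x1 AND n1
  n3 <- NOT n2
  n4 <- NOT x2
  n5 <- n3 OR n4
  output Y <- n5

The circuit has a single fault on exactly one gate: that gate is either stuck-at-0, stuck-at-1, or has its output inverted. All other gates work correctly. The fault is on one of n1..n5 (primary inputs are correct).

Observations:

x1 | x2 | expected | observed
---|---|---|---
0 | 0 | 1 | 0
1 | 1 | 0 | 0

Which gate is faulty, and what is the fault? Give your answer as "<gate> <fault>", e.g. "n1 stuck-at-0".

n5 stuck-at-0

Fault-free values for test 1 (x1=0, x2=0): n1=0, n2=0, n3=1, n4=1, n5=1, giving Y=1. Observed 0.
Test 1: faults giving observed 0 are {n5 stuck-at-0, n5 inverted output}.
Test 2 (x1=1, x2=1): fault-free n1=1, n2=1, n3=0, n4=0, n5=0 → 0; observed 0. Eliminates n5 inverted output.
Only n5 stuck-at-0 is consistent with every test.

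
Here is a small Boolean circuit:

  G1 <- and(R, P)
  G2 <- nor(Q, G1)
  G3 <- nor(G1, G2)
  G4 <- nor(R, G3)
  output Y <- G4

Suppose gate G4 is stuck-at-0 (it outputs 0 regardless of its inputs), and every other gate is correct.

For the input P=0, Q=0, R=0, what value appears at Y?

0

Propagate with G4 forced: G1=0, G2=1, G3=0, G4=0 [stuck-at-0].
So Y = 0. (Without the fault it would be 1.)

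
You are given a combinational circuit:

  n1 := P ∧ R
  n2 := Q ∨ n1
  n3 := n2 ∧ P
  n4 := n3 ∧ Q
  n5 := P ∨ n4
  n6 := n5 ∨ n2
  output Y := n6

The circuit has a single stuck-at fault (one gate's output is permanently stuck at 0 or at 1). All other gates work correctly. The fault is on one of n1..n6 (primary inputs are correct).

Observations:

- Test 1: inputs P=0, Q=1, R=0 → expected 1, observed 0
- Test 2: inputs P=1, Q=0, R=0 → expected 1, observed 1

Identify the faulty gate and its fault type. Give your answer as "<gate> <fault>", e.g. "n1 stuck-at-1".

Fault-free values for test 1 (P=0, Q=1, R=0): n1=0, n2=1, n3=0, n4=0, n5=0, n6=1, giving Y=1. Observed 0.
Test 1: faults giving observed 0 are {n2 stuck-at-0, n6 stuck-at-0}.
Test 2 (P=1, Q=0, R=0): fault-free n1=0, n2=0, n3=0, n4=0, n5=1, n6=1 → 1; observed 1. Eliminates n6 stuck-at-0.
Only n2 stuck-at-0 is consistent with every test.

n2 stuck-at-0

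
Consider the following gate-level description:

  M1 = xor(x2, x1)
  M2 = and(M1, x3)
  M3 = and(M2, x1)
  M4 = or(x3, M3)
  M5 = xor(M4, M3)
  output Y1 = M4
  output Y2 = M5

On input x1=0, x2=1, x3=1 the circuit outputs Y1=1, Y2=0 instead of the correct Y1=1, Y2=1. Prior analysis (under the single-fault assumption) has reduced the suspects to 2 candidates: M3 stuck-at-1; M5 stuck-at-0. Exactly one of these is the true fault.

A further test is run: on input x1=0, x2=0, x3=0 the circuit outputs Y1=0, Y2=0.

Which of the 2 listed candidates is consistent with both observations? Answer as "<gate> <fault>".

M5 stuck-at-0

Evaluate each candidate on input x1=0, x2=0, x3=0:
  M3 stuck-at-1: M1=0, M2=0, M3=1 [stuck-at-1], M4=1, M5=0 → Y1=1, Y2=0 — eliminated
  M5 stuck-at-0: M1=0, M2=0, M3=0, M4=0, M5=0 [stuck-at-0] → Y1=0, Y2=0 — matches
Only M5 stuck-at-0 reproduces the observed Y1=0, Y2=0.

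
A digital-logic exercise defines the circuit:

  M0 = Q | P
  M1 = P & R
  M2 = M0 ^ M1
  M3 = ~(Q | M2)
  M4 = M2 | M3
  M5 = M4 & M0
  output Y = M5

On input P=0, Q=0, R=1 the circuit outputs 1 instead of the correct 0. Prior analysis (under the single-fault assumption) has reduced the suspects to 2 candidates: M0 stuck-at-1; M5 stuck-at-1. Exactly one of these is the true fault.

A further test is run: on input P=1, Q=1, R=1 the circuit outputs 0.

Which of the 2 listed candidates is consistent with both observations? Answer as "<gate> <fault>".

Evaluate each candidate on input P=1, Q=1, R=1:
  M0 stuck-at-1: M0=1 [stuck-at-1], M1=1, M2=0, M3=0, M4=0, M5=0 → 0 — matches
  M5 stuck-at-1: M0=1, M1=1, M2=0, M3=0, M4=0, M5=1 [stuck-at-1] → 1 — eliminated
Only M0 stuck-at-1 reproduces the observed 0.

M0 stuck-at-1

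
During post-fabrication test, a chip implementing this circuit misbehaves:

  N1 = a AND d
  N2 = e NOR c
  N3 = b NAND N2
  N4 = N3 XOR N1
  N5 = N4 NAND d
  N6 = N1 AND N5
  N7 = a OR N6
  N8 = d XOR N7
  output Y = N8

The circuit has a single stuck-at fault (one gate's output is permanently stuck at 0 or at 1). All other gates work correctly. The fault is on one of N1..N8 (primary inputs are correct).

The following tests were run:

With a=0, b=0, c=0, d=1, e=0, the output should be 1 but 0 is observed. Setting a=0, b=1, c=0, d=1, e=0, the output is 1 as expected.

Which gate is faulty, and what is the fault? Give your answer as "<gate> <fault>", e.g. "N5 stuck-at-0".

Fault-free values for test 1 (a=0, b=0, c=0, d=1, e=0): N1=0, N2=1, N3=1, N4=1, N5=0, N6=0, N7=0, N8=1, giving Y=1. Observed 0.
Test 1: faults giving observed 0 are {N1 stuck-at-1, N6 stuck-at-1, N7 stuck-at-1, N8 stuck-at-0}.
Test 2 (a=0, b=1, c=0, d=1, e=0): fault-free N1=0, N2=1, N3=0, N4=0, N5=1, N6=0, N7=0, N8=1 → 1; observed 1. Eliminates N6 stuck-at-1, N7 stuck-at-1, N8 stuck-at-0.
Only N1 stuck-at-1 is consistent with every test.

N1 stuck-at-1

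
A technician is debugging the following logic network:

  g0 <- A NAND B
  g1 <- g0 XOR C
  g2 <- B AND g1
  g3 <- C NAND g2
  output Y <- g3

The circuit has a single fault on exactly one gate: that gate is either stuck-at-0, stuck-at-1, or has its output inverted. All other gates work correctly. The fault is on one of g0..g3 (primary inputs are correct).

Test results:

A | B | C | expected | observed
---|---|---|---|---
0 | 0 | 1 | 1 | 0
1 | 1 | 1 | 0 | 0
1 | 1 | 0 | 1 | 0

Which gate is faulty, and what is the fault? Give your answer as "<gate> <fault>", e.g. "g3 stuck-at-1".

Fault-free values for test 1 (A=0, B=0, C=1): g0=1, g1=0, g2=0, g3=1, giving Y=1. Observed 0.
Test 1: faults giving observed 0 are {g2 stuck-at-1, g2 inverted output, g3 stuck-at-0, g3 inverted output}.
Test 2 (A=1, B=1, C=1): fault-free g0=0, g1=1, g2=1, g3=0 → 0; observed 0. Eliminates g2 inverted output, g3 inverted output.
Test 3 (A=1, B=1, C=0): fault-free g0=0, g1=0, g2=0, g3=1 → 1; observed 0. Eliminates g2 stuck-at-1.
Only g3 stuck-at-0 is consistent with every test.

g3 stuck-at-0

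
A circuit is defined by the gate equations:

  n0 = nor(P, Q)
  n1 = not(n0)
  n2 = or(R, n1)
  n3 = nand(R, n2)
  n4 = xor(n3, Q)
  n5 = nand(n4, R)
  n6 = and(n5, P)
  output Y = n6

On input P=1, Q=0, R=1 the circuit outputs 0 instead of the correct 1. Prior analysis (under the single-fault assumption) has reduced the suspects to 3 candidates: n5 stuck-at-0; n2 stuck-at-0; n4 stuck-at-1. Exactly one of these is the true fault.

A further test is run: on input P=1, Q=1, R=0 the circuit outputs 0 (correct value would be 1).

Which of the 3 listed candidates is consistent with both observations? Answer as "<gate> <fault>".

Evaluate each candidate on input P=1, Q=1, R=0:
  n5 stuck-at-0: n0=0, n1=1, n2=1, n3=1, n4=0, n5=0 [stuck-at-0], n6=0 → 0 — matches
  n2 stuck-at-0: n0=0, n1=1, n2=0 [stuck-at-0], n3=1, n4=0, n5=1, n6=1 → 1 — eliminated
  n4 stuck-at-1: n0=0, n1=1, n2=1, n3=1, n4=1 [stuck-at-1], n5=1, n6=1 → 1 — eliminated
Only n5 stuck-at-0 reproduces the observed 0.

n5 stuck-at-0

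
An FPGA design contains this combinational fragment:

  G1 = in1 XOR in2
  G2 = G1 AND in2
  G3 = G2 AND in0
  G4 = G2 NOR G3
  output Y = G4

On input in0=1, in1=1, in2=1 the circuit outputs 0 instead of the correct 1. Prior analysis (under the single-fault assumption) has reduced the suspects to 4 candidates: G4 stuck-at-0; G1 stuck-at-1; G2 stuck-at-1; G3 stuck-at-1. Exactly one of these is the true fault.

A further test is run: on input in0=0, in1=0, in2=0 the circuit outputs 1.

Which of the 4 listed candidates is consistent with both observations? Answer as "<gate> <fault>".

G1 stuck-at-1

Evaluate each candidate on input in0=0, in1=0, in2=0:
  G4 stuck-at-0: G1=0, G2=0, G3=0, G4=0 [stuck-at-0] → 0 — eliminated
  G1 stuck-at-1: G1=1 [stuck-at-1], G2=0, G3=0, G4=1 → 1 — matches
  G2 stuck-at-1: G1=0, G2=1 [stuck-at-1], G3=0, G4=0 → 0 — eliminated
  G3 stuck-at-1: G1=0, G2=0, G3=1 [stuck-at-1], G4=0 → 0 — eliminated
Only G1 stuck-at-1 reproduces the observed 1.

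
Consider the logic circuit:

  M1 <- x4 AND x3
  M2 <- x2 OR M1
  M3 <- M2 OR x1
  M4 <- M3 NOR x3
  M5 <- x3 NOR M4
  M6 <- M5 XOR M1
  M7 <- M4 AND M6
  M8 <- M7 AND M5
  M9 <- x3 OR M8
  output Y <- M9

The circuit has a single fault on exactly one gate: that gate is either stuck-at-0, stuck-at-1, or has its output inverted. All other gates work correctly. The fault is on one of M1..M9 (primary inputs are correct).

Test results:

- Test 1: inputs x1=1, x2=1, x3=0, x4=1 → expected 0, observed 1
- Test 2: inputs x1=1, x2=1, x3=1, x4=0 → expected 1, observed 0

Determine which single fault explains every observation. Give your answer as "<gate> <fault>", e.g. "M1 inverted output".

Fault-free values for test 1 (x1=1, x2=1, x3=0, x4=1): M1=0, M2=1, M3=1, M4=0, M5=1, M6=1, M7=0, M8=0, M9=0, giving Y=0. Observed 1.
Test 1: faults giving observed 1 are {M7 stuck-at-1, M7 inverted output, M8 stuck-at-1, M8 inverted output, M9 stuck-at-1, M9 inverted output}.
Test 2 (x1=1, x2=1, x3=1, x4=0): fault-free M1=0, M2=1, M3=1, M4=0, M5=0, M6=0, M7=0, M8=0, M9=1 → 1; observed 0. Eliminates M7 stuck-at-1, M7 inverted output, M8 stuck-at-1, M8 inverted output, M9 stuck-at-1.
Only M9 inverted output is consistent with every test.

M9 inverted output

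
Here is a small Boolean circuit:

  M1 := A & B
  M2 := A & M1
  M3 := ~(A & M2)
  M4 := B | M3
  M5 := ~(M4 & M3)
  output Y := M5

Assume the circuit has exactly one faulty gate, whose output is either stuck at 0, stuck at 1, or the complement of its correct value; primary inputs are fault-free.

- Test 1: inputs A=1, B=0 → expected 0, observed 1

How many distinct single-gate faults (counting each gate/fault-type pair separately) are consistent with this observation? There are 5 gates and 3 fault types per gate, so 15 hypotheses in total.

10

Fault-free: M1=0, M2=0, M3=1, M4=1, M5=0 → 0. Observed 1.
  M1: stuck-at-1, inverted output ✓; others ✗
  M2: stuck-at-1, inverted output ✓; others ✗
  M3: stuck-at-0, inverted output ✓; others ✗
  M4: stuck-at-0, inverted output ✓; others ✗
  M5: stuck-at-1, inverted output ✓; others ✗
Consistent faults: {M1 stuck-at-1, M1 inverted output, M2 stuck-at-1, M2 inverted output, M3 stuck-at-0, M3 inverted output, M4 stuck-at-0, M4 inverted output, M5 stuck-at-1, M5 inverted output} — 10 in all.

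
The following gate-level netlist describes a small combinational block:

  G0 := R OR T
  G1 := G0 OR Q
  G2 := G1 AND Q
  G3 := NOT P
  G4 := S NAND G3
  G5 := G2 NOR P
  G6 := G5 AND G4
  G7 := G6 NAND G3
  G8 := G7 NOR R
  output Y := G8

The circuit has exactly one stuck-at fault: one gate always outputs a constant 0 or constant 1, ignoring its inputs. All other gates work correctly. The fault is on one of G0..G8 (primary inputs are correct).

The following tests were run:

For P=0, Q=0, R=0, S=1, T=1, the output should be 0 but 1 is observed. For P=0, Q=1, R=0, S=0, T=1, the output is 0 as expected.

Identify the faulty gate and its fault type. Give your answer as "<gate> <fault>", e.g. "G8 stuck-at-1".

G4 stuck-at-1

Fault-free values for test 1 (P=0, Q=0, R=0, S=1, T=1): G0=1, G1=1, G2=0, G3=1, G4=0, G5=1, G6=0, G7=1, G8=0, giving Y=0. Observed 1.
Test 1: faults giving observed 1 are {G4 stuck-at-1, G6 stuck-at-1, G7 stuck-at-0, G8 stuck-at-1}.
Test 2 (P=0, Q=1, R=0, S=0, T=1): fault-free G0=1, G1=1, G2=1, G3=1, G4=1, G5=0, G6=0, G7=1, G8=0 → 0; observed 0. Eliminates G6 stuck-at-1, G7 stuck-at-0, G8 stuck-at-1.
Only G4 stuck-at-1 is consistent with every test.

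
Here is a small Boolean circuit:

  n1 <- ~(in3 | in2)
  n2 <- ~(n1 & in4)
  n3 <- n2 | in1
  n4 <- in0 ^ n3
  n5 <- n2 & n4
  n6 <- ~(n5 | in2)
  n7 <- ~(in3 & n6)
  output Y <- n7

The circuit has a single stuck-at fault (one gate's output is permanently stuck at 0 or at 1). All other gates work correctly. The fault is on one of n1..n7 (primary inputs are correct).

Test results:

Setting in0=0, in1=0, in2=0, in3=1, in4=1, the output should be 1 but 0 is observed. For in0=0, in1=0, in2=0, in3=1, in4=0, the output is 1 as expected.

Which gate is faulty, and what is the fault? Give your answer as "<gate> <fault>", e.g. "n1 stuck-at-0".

n1 stuck-at-1

Fault-free values for test 1 (in0=0, in1=0, in2=0, in3=1, in4=1): n1=0, n2=1, n3=1, n4=1, n5=1, n6=0, n7=1, giving Y=1. Observed 0.
Test 1: faults giving observed 0 are {n1 stuck-at-1, n2 stuck-at-0, n3 stuck-at-0, n4 stuck-at-0, n5 stuck-at-0, n6 stuck-at-1, n7 stuck-at-0}.
Test 2 (in0=0, in1=0, in2=0, in3=1, in4=0): fault-free n1=0, n2=1, n3=1, n4=1, n5=1, n6=0, n7=1 → 1; observed 1. Eliminates n2 stuck-at-0, n3 stuck-at-0, n4 stuck-at-0, n5 stuck-at-0, n6 stuck-at-1, n7 stuck-at-0.
Only n1 stuck-at-1 is consistent with every test.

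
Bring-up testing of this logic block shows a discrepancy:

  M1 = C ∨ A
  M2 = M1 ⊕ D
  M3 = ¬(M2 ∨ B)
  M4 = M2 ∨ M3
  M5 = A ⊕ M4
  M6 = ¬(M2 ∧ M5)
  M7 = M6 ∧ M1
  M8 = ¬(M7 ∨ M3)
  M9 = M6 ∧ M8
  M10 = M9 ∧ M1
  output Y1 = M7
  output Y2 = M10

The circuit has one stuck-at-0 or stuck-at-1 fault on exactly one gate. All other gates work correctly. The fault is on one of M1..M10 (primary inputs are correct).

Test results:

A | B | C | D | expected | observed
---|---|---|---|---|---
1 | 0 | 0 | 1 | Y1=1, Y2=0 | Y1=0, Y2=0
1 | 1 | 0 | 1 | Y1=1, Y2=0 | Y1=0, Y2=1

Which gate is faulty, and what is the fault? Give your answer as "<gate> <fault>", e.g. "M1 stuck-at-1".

Fault-free values for test 1 (A=1, B=0, C=0, D=1): M1=1, M2=0, M3=1, M4=1, M5=0, M6=1, M7=1, M8=0, M9=0, M10=0, giving Y1=1, Y2=0. Observed Y1=0, Y2=0.
Test 1: faults giving observed Y1=0, Y2=0 are {M1 stuck-at-0, M6 stuck-at-0, M7 stuck-at-0}.
Test 2 (A=1, B=1, C=0, D=1): fault-free M1=1, M2=0, M3=0, M4=0, M5=1, M6=1, M7=1, M8=0, M9=0, M10=0 → Y1=1, Y2=0; observed Y1=0, Y2=1. Eliminates M1 stuck-at-0, M6 stuck-at-0.
Only M7 stuck-at-0 is consistent with every test.

M7 stuck-at-0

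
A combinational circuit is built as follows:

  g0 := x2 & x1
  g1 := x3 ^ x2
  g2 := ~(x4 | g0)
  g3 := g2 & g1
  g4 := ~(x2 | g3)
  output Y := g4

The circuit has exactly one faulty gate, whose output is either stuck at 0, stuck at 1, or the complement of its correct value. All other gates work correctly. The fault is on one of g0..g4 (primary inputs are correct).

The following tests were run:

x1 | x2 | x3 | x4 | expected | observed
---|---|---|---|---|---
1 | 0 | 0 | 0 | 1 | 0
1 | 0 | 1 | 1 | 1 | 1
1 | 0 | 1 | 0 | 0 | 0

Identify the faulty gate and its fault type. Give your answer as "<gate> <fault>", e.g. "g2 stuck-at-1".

g1 stuck-at-1

Fault-free values for test 1 (x1=1, x2=0, x3=0, x4=0): g0=0, g1=0, g2=1, g3=0, g4=1, giving Y=1. Observed 0.
Test 1: faults giving observed 0 are {g1 stuck-at-1, g1 inverted output, g3 stuck-at-1, g3 inverted output, g4 stuck-at-0, g4 inverted output}.
Test 2 (x1=1, x2=0, x3=1, x4=1): fault-free g0=0, g1=1, g2=0, g3=0, g4=1 → 1; observed 1. Eliminates g3 stuck-at-1, g3 inverted output, g4 stuck-at-0, g4 inverted output.
Test 3 (x1=1, x2=0, x3=1, x4=0): fault-free g0=0, g1=1, g2=1, g3=1, g4=0 → 0; observed 0. Eliminates g1 inverted output.
Only g1 stuck-at-1 is consistent with every test.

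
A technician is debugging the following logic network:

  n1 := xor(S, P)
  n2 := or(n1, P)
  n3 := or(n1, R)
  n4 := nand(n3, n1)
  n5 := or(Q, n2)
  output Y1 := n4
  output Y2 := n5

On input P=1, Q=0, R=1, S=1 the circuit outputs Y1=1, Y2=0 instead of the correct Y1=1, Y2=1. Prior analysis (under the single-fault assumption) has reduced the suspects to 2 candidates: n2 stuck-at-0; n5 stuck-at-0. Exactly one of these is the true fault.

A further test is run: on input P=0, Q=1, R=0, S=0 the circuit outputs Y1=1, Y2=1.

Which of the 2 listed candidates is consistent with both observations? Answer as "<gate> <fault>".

n2 stuck-at-0

Evaluate each candidate on input P=0, Q=1, R=0, S=0:
  n2 stuck-at-0: n1=0, n2=0 [stuck-at-0], n3=0, n4=1, n5=1 → Y1=1, Y2=1 — matches
  n5 stuck-at-0: n1=0, n2=0, n3=0, n4=1, n5=0 [stuck-at-0] → Y1=1, Y2=0 — eliminated
Only n2 stuck-at-0 reproduces the observed Y1=1, Y2=1.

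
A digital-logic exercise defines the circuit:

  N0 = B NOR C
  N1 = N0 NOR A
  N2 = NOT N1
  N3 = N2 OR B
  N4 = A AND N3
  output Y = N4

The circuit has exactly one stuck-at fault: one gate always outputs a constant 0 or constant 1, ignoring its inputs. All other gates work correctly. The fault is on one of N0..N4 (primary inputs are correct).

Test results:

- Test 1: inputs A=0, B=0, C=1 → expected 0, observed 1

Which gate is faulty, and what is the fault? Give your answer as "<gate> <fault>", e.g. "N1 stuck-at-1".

N4 stuck-at-1

Fault-free values for test 1 (A=0, B=0, C=1): N0=0, N1=1, N2=0, N3=0, N4=0, giving Y=0. Observed 1.
Test 1: faults giving observed 1 are {N4 stuck-at-1}.
Only N4 stuck-at-1 is consistent with every test.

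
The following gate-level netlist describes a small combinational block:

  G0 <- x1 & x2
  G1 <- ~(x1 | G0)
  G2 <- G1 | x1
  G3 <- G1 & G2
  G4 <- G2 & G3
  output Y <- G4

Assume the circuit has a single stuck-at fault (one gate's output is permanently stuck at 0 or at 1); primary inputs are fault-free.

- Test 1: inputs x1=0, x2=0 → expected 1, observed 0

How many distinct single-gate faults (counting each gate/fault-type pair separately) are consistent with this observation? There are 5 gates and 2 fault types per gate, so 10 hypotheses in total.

Fault-free: G0=0, G1=1, G2=1, G3=1, G4=1 → 1. Observed 0.
  G0 stuck-at-0: output 1 ✗
  G0 stuck-at-1: output 0 ✓
  G1 stuck-at-0: output 0 ✓
  G1 stuck-at-1: output 1 ✗
  G2 stuck-at-0: output 0 ✓
  G2 stuck-at-1: output 1 ✗
  G3 stuck-at-0: output 0 ✓
  G3 stuck-at-1: output 1 ✗
  G4 stuck-at-0: output 0 ✓
  G4 stuck-at-1: output 1 ✗
Consistent faults: {G0 stuck-at-1, G1 stuck-at-0, G2 stuck-at-0, G3 stuck-at-0, G4 stuck-at-0} — 5 in all.

5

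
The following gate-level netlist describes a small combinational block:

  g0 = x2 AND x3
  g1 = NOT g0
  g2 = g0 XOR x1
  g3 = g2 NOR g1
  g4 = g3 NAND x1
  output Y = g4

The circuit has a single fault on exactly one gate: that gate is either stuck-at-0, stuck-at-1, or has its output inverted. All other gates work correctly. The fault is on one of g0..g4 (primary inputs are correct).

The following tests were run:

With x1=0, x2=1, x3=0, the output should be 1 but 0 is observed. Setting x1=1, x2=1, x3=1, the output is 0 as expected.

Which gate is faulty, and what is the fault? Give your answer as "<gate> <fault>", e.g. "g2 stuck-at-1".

g4 stuck-at-0

Fault-free values for test 1 (x1=0, x2=1, x3=0): g0=0, g1=1, g2=0, g3=0, g4=1, giving Y=1. Observed 0.
Test 1: faults giving observed 0 are {g4 stuck-at-0, g4 inverted output}.
Test 2 (x1=1, x2=1, x3=1): fault-free g0=1, g1=0, g2=0, g3=1, g4=0 → 0; observed 0. Eliminates g4 inverted output.
Only g4 stuck-at-0 is consistent with every test.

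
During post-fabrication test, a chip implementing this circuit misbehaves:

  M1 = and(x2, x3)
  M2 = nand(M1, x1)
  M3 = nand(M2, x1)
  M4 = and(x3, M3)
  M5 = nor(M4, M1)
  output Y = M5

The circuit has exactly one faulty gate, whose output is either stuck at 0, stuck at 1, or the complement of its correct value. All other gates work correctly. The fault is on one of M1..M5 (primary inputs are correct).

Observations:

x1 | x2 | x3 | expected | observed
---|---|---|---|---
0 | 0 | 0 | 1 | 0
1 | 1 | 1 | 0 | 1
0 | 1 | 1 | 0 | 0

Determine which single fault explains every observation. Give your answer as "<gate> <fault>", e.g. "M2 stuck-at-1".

Fault-free values for test 1 (x1=0, x2=0, x3=0): M1=0, M2=1, M3=1, M4=0, M5=1, giving Y=1. Observed 0.
Test 1: faults giving observed 0 are {M1 stuck-at-1, M1 inverted output, M4 stuck-at-1, M4 inverted output, M5 stuck-at-0, M5 inverted output}.
Test 2 (x1=1, x2=1, x3=1): fault-free M1=1, M2=0, M3=1, M4=1, M5=0 → 0; observed 1. Eliminates M1 stuck-at-1, M4 stuck-at-1, M4 inverted output, M5 stuck-at-0.
Test 3 (x1=0, x2=1, x3=1): fault-free M1=1, M2=1, M3=1, M4=1, M5=0 → 0; observed 0. Eliminates M5 inverted output.
Only M1 inverted output is consistent with every test.

M1 inverted output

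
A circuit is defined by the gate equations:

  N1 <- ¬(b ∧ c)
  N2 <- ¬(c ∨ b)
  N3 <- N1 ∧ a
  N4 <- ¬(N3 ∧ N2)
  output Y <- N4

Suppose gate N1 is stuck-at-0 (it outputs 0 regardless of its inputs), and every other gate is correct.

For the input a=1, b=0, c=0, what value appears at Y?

1

Propagate with N1 forced: N1=0 [stuck-at-0], N2=1, N3=0, N4=1.
So Y = 1. (Without the fault it would be 0.)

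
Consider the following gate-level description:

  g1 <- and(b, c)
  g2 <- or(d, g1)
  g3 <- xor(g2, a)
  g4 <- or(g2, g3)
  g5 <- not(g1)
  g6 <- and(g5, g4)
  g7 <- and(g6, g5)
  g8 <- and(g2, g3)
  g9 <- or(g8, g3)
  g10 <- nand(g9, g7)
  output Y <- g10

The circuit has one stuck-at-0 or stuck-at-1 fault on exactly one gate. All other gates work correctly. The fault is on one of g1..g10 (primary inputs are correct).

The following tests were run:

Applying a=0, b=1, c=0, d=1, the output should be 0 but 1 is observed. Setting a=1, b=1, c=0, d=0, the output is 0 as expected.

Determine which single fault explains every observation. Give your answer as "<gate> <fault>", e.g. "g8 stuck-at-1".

g2 stuck-at-0

Fault-free values for test 1 (a=0, b=1, c=0, d=1): g1=0, g2=1, g3=1, g4=1, g5=1, g6=1, g7=1, g8=1, g9=1, g10=0, giving Y=0. Observed 1.
Test 1: faults giving observed 1 are {g1 stuck-at-1, g2 stuck-at-0, g3 stuck-at-0, g4 stuck-at-0, g5 stuck-at-0, g6 stuck-at-0, g7 stuck-at-0, g9 stuck-at-0, g10 stuck-at-1}.
Test 2 (a=1, b=1, c=0, d=0): fault-free g1=0, g2=0, g3=1, g4=1, g5=1, g6=1, g7=1, g8=0, g9=1, g10=0 → 0; observed 0. Eliminates g1 stuck-at-1, g3 stuck-at-0, g4 stuck-at-0, g5 stuck-at-0, g6 stuck-at-0, g7 stuck-at-0, g9 stuck-at-0, g10 stuck-at-1.
Only g2 stuck-at-0 is consistent with every test.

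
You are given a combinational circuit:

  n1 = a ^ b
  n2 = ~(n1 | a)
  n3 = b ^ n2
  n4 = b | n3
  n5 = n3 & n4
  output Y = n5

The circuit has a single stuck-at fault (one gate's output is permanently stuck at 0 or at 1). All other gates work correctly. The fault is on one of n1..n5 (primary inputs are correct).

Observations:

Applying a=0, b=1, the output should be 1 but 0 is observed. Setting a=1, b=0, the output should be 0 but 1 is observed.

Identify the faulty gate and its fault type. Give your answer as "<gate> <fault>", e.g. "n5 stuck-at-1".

Fault-free values for test 1 (a=0, b=1): n1=1, n2=0, n3=1, n4=1, n5=1, giving Y=1. Observed 0.
Test 1: faults giving observed 0 are {n1 stuck-at-0, n2 stuck-at-1, n3 stuck-at-0, n4 stuck-at-0, n5 stuck-at-0}.
Test 2 (a=1, b=0): fault-free n1=1, n2=0, n3=0, n4=0, n5=0 → 0; observed 1. Eliminates n1 stuck-at-0, n3 stuck-at-0, n4 stuck-at-0, n5 stuck-at-0.
Only n2 stuck-at-1 is consistent with every test.

n2 stuck-at-1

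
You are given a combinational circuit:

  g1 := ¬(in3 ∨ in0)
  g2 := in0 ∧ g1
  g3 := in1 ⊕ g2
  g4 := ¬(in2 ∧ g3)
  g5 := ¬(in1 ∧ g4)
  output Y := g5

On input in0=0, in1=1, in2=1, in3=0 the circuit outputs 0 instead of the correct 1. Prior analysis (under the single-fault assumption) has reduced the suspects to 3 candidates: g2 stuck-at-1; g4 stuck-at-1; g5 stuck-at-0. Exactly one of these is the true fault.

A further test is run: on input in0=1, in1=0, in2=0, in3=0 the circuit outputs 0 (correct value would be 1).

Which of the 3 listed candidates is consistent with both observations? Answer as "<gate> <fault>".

g5 stuck-at-0

Evaluate each candidate on input in0=1, in1=0, in2=0, in3=0:
  g2 stuck-at-1: g1=0, g2=1 [stuck-at-1], g3=1, g4=1, g5=1 → 1 — eliminated
  g4 stuck-at-1: g1=0, g2=0, g3=0, g4=1 [stuck-at-1], g5=1 → 1 — eliminated
  g5 stuck-at-0: g1=0, g2=0, g3=0, g4=1, g5=0 [stuck-at-0] → 0 — matches
Only g5 stuck-at-0 reproduces the observed 0.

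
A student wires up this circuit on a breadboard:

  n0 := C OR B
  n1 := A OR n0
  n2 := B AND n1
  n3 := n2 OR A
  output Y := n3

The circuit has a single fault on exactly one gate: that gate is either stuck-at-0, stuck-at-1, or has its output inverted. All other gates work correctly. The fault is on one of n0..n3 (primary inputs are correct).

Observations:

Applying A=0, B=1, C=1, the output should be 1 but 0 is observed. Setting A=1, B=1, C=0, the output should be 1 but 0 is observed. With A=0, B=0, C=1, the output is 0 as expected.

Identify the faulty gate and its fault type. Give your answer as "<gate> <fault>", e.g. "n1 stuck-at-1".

n3 stuck-at-0

Fault-free values for test 1 (A=0, B=1, C=1): n0=1, n1=1, n2=1, n3=1, giving Y=1. Observed 0.
Test 1: faults giving observed 0 are {n0 stuck-at-0, n0 inverted output, n1 stuck-at-0, n1 inverted output, n2 stuck-at-0, n2 inverted output, n3 stuck-at-0, n3 inverted output}.
Test 2 (A=1, B=1, C=0): fault-free n0=1, n1=1, n2=1, n3=1 → 1; observed 0. Eliminates n0 stuck-at-0, n0 inverted output, n1 stuck-at-0, n1 inverted output, n2 stuck-at-0, n2 inverted output.
Test 3 (A=0, B=0, C=1): fault-free n0=1, n1=1, n2=0, n3=0 → 0; observed 0. Eliminates n3 inverted output.
Only n3 stuck-at-0 is consistent with every test.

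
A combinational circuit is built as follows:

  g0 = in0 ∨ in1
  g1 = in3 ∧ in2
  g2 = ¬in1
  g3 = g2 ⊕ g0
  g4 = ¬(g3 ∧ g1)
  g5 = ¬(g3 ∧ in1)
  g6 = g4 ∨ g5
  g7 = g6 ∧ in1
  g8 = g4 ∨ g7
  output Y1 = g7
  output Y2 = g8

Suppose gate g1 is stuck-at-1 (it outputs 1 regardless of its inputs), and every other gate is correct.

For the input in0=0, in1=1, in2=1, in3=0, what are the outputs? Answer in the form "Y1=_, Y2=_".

Propagate with g1 forced: g0=1, g1=1 [stuck-at-1], g2=0, g3=1, g4=0, g5=0, g6=0, g7=0, g8=0.
So the outputs are Y1=0, Y2=0. (Without the fault they would be Y1=1, Y2=1.)

Y1=0, Y2=0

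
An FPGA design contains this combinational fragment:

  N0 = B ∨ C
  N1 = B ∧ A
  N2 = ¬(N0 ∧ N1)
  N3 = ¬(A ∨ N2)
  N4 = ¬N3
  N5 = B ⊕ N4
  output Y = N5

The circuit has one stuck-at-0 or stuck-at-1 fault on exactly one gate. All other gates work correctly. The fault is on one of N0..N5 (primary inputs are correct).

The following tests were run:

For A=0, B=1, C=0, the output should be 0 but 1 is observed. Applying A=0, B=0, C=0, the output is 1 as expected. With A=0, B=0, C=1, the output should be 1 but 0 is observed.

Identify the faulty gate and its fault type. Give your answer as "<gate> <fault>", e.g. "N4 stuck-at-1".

Fault-free values for test 1 (A=0, B=1, C=0): N0=1, N1=0, N2=1, N3=0, N4=1, N5=0, giving Y=0. Observed 1.
Test 1: faults giving observed 1 are {N1 stuck-at-1, N2 stuck-at-0, N3 stuck-at-1, N4 stuck-at-0, N5 stuck-at-1}.
Test 2 (A=0, B=0, C=0): fault-free N0=0, N1=0, N2=1, N3=0, N4=1, N5=1 → 1; observed 1. Eliminates N2 stuck-at-0, N3 stuck-at-1, N4 stuck-at-0.
Test 3 (A=0, B=0, C=1): fault-free N0=1, N1=0, N2=1, N3=0, N4=1, N5=1 → 1; observed 0. Eliminates N5 stuck-at-1.
Only N1 stuck-at-1 is consistent with every test.

N1 stuck-at-1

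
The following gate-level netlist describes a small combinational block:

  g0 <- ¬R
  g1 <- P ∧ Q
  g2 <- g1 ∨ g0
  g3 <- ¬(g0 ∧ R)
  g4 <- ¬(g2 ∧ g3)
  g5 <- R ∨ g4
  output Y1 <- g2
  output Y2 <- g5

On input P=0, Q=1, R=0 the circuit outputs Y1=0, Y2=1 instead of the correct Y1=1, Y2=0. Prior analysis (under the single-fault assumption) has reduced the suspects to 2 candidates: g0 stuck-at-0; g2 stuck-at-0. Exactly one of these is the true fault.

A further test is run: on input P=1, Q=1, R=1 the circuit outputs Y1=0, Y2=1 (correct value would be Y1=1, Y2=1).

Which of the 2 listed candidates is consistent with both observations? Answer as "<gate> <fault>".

Evaluate each candidate on input P=1, Q=1, R=1:
  g0 stuck-at-0: g0=0 [stuck-at-0], g1=1, g2=1, g3=1, g4=0, g5=1 → Y1=1, Y2=1 — eliminated
  g2 stuck-at-0: g0=0, g1=1, g2=0 [stuck-at-0], g3=1, g4=1, g5=1 → Y1=0, Y2=1 — matches
Only g2 stuck-at-0 reproduces the observed Y1=0, Y2=1.

g2 stuck-at-0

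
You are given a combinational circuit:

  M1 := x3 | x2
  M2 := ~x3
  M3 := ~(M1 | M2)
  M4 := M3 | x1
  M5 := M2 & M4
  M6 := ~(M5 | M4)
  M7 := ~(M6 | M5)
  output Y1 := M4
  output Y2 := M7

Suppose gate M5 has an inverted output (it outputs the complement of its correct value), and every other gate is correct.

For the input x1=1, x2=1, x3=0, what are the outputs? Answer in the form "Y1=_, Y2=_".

Y1=1, Y2=1

Propagate with M5 forced: M1=1, M2=1, M3=0, M4=1, M5=0 [inverted output], M6=0, M7=1.
So the outputs are Y1=1, Y2=1. (Without the fault they would be Y1=1, Y2=0.)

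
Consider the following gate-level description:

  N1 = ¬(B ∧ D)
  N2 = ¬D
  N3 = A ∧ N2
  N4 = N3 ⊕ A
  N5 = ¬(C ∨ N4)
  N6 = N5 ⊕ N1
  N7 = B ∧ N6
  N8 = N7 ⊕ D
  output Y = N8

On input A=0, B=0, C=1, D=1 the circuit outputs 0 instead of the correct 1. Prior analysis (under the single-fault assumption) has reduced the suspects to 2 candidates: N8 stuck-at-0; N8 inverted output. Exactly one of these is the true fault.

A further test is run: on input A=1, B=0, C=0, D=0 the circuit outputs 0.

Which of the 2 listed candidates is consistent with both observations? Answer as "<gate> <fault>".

Evaluate each candidate on input A=1, B=0, C=0, D=0:
  N8 stuck-at-0: N1=1, N2=1, N3=1, N4=0, N5=1, N6=0, N7=0, N8=0 [stuck-at-0] → 0 — matches
  N8 inverted output: N1=1, N2=1, N3=1, N4=0, N5=1, N6=0, N7=0, N8=1 [inverted output] → 1 — eliminated
Only N8 stuck-at-0 reproduces the observed 0.

N8 stuck-at-0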